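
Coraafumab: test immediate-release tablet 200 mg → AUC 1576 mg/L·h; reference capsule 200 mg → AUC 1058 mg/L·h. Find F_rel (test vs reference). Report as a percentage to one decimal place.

F_rel = 149.0%

F_rel = (AUC_test/D_test) / (AUC_ref/D_ref)
      = (1576/200) / (1058/200)
      = 7.88 / 5.29 = 1.4896 = 148.96%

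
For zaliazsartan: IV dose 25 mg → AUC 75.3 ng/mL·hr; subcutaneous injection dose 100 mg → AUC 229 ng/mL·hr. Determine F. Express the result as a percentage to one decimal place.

F = 76.0%

F = (AUC_ev / D_ev) / (AUC_iv / D_iv)
  = (229/100) / (75.3/25)
  = 2.29 / 3.012 = 0.7603
  = 76.03%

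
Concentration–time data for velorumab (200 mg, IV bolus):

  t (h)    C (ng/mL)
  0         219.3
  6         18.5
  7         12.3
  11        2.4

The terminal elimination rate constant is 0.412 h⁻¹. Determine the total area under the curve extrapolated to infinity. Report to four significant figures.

Trapezoidal AUC_0→11:
  [0→6]: (219.3+18.5)/2 × 6 = 713.4
  [6→7]: (18.5+12.3)/2 × 1 = 15.4
  [7→11]: (12.3+2.4)/2 × 4 = 29.4
  Sum = 758.2 ng/mL·h
Extrapolated tail: C_last / k_e = 2.4 / 0.412 = 5.825
AUC_0→∞ = 758.2 + 5.825 = 764.025 ng/mL·h

AUC = 764.0 ng/mL·h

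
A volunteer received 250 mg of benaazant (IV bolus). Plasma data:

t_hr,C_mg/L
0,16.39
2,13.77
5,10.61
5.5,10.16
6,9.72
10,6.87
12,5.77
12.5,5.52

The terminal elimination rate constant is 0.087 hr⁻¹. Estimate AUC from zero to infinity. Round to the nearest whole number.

Trapezoidal AUC_0→12.5:
  [0→2]: (16.39+13.77)/2 × 2 = 30.16
  [2→5]: (13.77+10.61)/2 × 3 = 36.57
  [5→5.5]: (10.61+10.16)/2 × 0.5 = 5.1925
  [5.5→6]: (10.16+9.72)/2 × 0.5 = 4.97
  [6→10]: (9.72+6.87)/2 × 4 = 33.18
  [10→12]: (6.87+5.77)/2 × 2 = 12.64
  [12→12.5]: (5.77+5.52)/2 × 0.5 = 2.8225
  Sum = 125.535 mg/L·hr
Extrapolated tail: C_last / k_e = 5.52 / 0.087 = 63.448
AUC_0→∞ = 125.535 + 63.448 = 188.983 mg/L·hr

AUC = 189 mg/L·hr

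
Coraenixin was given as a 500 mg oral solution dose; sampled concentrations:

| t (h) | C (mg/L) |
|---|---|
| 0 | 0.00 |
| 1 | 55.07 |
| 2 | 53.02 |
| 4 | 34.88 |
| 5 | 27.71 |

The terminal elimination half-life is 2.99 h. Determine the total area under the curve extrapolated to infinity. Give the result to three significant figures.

AUC = 320 mg/L·h

Trapezoidal AUC_0→5:
  [0→1]: (0.00+55.07)/2 × 1 = 27.535
  [1→2]: (55.07+53.02)/2 × 1 = 54.045
  [2→4]: (53.02+34.88)/2 × 2 = 87.9
  [4→5]: (34.88+27.71)/2 × 1 = 31.295
  Sum = 200.775 mg/L·h
k_e = ln2 / t½ = 0.693147 / 2.99 = 0.2318 h^-1
Extrapolated tail: C_last / k_e = 27.71 / 0.2318 = 119.543
AUC_0→∞ = 200.775 + 119.543 = 320.318 mg/L·h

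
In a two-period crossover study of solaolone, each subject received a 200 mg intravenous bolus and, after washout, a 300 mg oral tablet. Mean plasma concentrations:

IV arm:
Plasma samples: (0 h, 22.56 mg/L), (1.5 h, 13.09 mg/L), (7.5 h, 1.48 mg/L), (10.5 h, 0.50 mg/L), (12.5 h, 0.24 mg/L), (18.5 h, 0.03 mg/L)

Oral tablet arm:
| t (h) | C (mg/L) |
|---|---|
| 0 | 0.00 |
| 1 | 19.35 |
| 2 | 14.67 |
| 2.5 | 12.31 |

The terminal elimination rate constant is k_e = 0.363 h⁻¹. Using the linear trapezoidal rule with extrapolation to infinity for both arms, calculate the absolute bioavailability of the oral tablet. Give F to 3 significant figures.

F = 0.598

Trapezoidal AUC_0→18.5 (IV):
  [0→1.5]: (22.56+13.09)/2 × 1.5 = 26.7375
  [1.5→7.5]: (13.09+1.48)/2 × 6 = 43.71
  [7.5→10.5]: (1.48+0.50)/2 × 3 = 2.97
  [10.5→12.5]: (0.50+0.24)/2 × 2 = 0.74
  [12.5→18.5]: (0.24+0.03)/2 × 6 = 0.81
  Sum = 74.9675 mg/L·h
IV tail: 0.03/0.363 = 0.083; AUC_iv,0→∞ = 74.9675 + 0.083 = 75.0505 mg/L·h
Trapezoidal AUC_0→2.5 (oral tablet):
  [0→1]: (0.00+19.35)/2 × 1 = 9.675
  [1→2]: (19.35+14.67)/2 × 1 = 17.01
  [2→2.5]: (14.67+12.31)/2 × 0.5 = 6.745
  Sum = 33.43 mg/L·h
oral tablet tail: 12.31/0.363 = 33.912; AUC_ev,0→∞ = 33.43 + 33.912 = 67.342 mg/L·h
F = (AUC_ev/D_ev)/(AUC_iv/D_iv) = (67.342/300)/(75.0505/200) = 0.224473/0.3752525 = 0.5982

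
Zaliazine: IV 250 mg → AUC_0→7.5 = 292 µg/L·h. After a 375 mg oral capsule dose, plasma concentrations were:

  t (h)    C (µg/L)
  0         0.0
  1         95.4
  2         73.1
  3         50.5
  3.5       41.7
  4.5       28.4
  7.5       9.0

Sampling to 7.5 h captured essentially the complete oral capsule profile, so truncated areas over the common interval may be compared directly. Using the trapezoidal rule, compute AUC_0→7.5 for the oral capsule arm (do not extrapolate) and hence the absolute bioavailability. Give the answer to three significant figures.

F = 0.703

Trapezoidal AUC_0→7.5 (oral capsule):
  [0→1]: (0.0+95.4)/2 × 1 = 47.7
  [1→2]: (95.4+73.1)/2 × 1 = 84.25
  [2→3]: (73.1+50.5)/2 × 1 = 61.8
  [3→3.5]: (50.5+41.7)/2 × 0.5 = 23.05
  [3.5→4.5]: (41.7+28.4)/2 × 1 = 35.05
  [4.5→7.5]: (28.4+9.0)/2 × 3 = 56.1
  Sum = 307.95 µg/L·h
F = (AUC_ev/D_ev)/(AUC_iv/D_iv) = (307.95/375)/(292/250) = 0.8212/1.168 = 0.7031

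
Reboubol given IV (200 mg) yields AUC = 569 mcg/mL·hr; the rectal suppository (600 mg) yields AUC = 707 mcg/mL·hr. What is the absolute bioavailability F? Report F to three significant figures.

F = (AUC_ev / D_ev) / (AUC_iv / D_iv)
  = (707/600) / (569/200)
  = 1.17833 / 2.845 = 0.4142

F = 0.414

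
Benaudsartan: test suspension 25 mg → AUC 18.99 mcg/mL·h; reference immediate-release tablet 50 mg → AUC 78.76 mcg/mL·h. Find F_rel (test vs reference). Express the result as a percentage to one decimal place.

F_rel = 48.2%

F_rel = (AUC_test/D_test) / (AUC_ref/D_ref)
      = (18.99/25) / (78.76/50)
      = 0.7596 / 1.5752 = 0.4822 = 48.22%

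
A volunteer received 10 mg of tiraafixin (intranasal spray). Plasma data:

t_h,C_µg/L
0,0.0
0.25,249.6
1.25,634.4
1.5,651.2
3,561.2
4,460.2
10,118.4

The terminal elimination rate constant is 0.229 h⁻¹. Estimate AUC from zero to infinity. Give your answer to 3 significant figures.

Trapezoidal AUC_0→10:
  [0→0.25]: (0.0+249.6)/2 × 0.25 = 31.2
  [0.25→1.25]: (249.6+634.4)/2 × 1 = 442.0
  [1.25→1.5]: (634.4+651.2)/2 × 0.25 = 160.7
  [1.5→3]: (651.2+561.2)/2 × 1.5 = 909.3
  [3→4]: (561.2+460.2)/2 × 1 = 510.7
  [4→10]: (460.2+118.4)/2 × 6 = 1735.8
  Sum = 3789.7 µg/L·h
Extrapolated tail: C_last / k_e = 118.4 / 0.229 = 517.031
AUC_0→∞ = 3789.7 + 517.031 = 4306.731 µg/L·h

AUC = 4310 µg/L·h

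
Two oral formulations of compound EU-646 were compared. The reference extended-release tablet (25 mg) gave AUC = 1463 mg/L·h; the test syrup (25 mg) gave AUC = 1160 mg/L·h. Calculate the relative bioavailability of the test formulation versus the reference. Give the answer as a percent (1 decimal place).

F_rel = (AUC_test/D_test) / (AUC_ref/D_ref)
      = (1160/25) / (1463/25)
      = 46.4 / 58.52 = 0.7929 = 79.29%

F_rel = 79.3%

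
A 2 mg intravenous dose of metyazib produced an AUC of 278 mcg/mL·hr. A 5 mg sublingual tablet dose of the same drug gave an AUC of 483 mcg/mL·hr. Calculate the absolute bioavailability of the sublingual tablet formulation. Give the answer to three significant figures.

F = (AUC_ev / D_ev) / (AUC_iv / D_iv)
  = (483/5) / (278/2)
  = 96.6 / 139 = 0.6950

F = 0.695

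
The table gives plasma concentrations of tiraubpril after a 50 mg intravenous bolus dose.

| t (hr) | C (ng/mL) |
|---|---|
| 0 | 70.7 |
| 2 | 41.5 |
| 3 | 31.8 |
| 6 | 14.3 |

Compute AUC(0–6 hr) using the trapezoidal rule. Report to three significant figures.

AUC = 218 ng/mL·hr

Trapezoidal AUC_0→6:
  [0→2]: (70.7+41.5)/2 × 2 = 112.2
  [2→3]: (41.5+31.8)/2 × 1 = 36.65
  [3→6]: (31.8+14.3)/2 × 3 = 69.15
  Sum = 218.0 ng/mL·hr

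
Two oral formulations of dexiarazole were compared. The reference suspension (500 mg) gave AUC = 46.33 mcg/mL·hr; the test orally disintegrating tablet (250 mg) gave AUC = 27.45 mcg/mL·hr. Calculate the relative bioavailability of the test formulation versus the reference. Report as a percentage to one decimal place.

F_rel = 118.5%

F_rel = (AUC_test/D_test) / (AUC_ref/D_ref)
      = (27.45/250) / (46.33/500)
      = 0.1098 / 0.09266 = 1.1850 = 118.50%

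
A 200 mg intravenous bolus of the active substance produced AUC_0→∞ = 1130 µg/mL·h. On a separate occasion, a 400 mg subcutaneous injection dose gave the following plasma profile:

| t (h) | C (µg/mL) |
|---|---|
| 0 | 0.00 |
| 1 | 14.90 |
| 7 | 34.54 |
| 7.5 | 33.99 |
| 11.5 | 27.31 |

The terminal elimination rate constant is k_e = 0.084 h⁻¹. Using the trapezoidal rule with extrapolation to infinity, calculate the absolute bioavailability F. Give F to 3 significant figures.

F = 0.275

Trapezoidal AUC_0→11.5 (subcutaneous injection):
  [0→1]: (0.00+14.90)/2 × 1 = 7.45
  [1→7]: (14.90+34.54)/2 × 6 = 148.32
  [7→7.5]: (34.54+33.99)/2 × 0.5 = 17.1325
  [7.5→11.5]: (33.99+27.31)/2 × 4 = 122.6
  Sum = 295.5025 µg/mL·h
Tail: C_last/k_e = 27.31/0.084 = 325.119
AUC_0→∞ (subcutaneous injection) = 295.5025 + 325.119 = 620.6215 µg/mL·h
F = (AUC_ev/D_ev)/(AUC_iv/D_iv) = (620.6215/400)/(1130/200) = 1.55155/5.65 = 0.2746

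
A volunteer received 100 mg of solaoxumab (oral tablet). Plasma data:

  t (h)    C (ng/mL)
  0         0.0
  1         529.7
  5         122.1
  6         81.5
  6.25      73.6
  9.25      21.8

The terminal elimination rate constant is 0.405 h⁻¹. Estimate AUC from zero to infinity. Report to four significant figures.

Trapezoidal AUC_0→9.25:
  [0→1]: (0.0+529.7)/2 × 1 = 264.85
  [1→5]: (529.7+122.1)/2 × 4 = 1303.6
  [5→6]: (122.1+81.5)/2 × 1 = 101.8
  [6→6.25]: (81.5+73.6)/2 × 0.25 = 19.3875
  [6.25→9.25]: (73.6+21.8)/2 × 3 = 143.1
  Sum = 1832.7375 ng/mL·h
Extrapolated tail: C_last / k_e = 21.8 / 0.405 = 53.827
AUC_0→∞ = 1832.7375 + 53.827 = 1886.5645 ng/mL·h

AUC = 1887 ng/mL·h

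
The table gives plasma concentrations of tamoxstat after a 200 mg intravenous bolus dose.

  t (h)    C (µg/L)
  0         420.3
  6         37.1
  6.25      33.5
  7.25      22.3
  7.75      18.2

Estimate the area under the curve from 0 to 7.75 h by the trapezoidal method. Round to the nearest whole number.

AUC = 1419 µg/L·h

Trapezoidal AUC_0→7.75:
  [0→6]: (420.3+37.1)/2 × 6 = 1372.2
  [6→6.25]: (37.1+33.5)/2 × 0.25 = 8.825
  [6.25→7.25]: (33.5+22.3)/2 × 1 = 27.9
  [7.25→7.75]: (22.3+18.2)/2 × 0.5 = 10.125
  Sum = 1419.05 µg/L·h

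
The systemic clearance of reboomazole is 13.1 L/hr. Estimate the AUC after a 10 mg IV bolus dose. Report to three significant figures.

AUC_0→∞ = Dose_iv / CL
        = 10 / 13.1 = 0.763359 mg/L·hr

AUC = 0.763 mg/L·hr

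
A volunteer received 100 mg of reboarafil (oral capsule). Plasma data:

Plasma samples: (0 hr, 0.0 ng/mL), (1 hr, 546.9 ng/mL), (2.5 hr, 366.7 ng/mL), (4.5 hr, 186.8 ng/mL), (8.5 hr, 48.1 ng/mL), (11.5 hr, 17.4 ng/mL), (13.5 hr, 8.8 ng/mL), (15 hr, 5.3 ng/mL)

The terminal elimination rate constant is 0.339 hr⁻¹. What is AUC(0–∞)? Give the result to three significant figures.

AUC = 2130 ng/mL·hr

Trapezoidal AUC_0→15:
  [0→1]: (0.0+546.9)/2 × 1 = 273.45
  [1→2.5]: (546.9+366.7)/2 × 1.5 = 685.2
  [2.5→4.5]: (366.7+186.8)/2 × 2 = 553.5
  [4.5→8.5]: (186.8+48.1)/2 × 4 = 469.8
  [8.5→11.5]: (48.1+17.4)/2 × 3 = 98.25
  [11.5→13.5]: (17.4+8.8)/2 × 2 = 26.2
  [13.5→15]: (8.8+5.3)/2 × 1.5 = 10.575
  Sum = 2116.975 ng/mL·hr
Extrapolated tail: C_last / k_e = 5.3 / 0.339 = 15.634
AUC_0→∞ = 2116.975 + 15.634 = 2132.609 ng/mL·hr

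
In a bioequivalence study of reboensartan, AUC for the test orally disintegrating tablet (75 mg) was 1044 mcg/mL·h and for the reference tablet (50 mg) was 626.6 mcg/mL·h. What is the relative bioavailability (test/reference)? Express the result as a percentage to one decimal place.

F_rel = 111.1%

F_rel = (AUC_test/D_test) / (AUC_ref/D_ref)
      = (1044/75) / (626.6/50)
      = 13.92 / 12.532 = 1.1108 = 111.08%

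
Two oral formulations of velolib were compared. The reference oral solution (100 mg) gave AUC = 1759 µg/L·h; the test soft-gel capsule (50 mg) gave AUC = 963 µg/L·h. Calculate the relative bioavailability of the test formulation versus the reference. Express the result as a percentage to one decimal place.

F_rel = (AUC_test/D_test) / (AUC_ref/D_ref)
      = (963/50) / (1759/100)
      = 19.26 / 17.59 = 1.0949 = 109.49%

F_rel = 109.5%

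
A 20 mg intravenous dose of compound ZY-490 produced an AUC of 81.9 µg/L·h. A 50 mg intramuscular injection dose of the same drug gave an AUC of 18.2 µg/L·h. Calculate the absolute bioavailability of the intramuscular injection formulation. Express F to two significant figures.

F = (AUC_ev / D_ev) / (AUC_iv / D_iv)
  = (18.2/50) / (81.9/20)
  = 0.364 / 4.095 = 0.0889

F = 0.089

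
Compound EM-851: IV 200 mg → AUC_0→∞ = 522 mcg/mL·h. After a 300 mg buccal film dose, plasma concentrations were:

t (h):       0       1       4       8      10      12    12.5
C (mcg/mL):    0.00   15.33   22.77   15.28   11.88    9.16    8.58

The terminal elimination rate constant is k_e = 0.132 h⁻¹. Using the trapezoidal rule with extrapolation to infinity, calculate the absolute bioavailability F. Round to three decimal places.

F = 0.330

Trapezoidal AUC_0→12.5 (buccal film):
  [0→1]: (0.00+15.33)/2 × 1 = 7.665
  [1→4]: (15.33+22.77)/2 × 3 = 57.15
  [4→8]: (22.77+15.28)/2 × 4 = 76.1
  [8→10]: (15.28+11.88)/2 × 2 = 27.16
  [10→12]: (11.88+9.16)/2 × 2 = 21.04
  [12→12.5]: (9.16+8.58)/2 × 0.5 = 4.435
  Sum = 193.55 mcg/mL·h
Tail: C_last/k_e = 8.58/0.132 = 65.000
AUC_0→∞ (buccal film) = 193.55 + 65.000 = 258.55 mcg/mL·h
F = (AUC_ev/D_ev)/(AUC_iv/D_iv) = (258.55/300)/(522/200) = 0.861833/2.61 = 0.3302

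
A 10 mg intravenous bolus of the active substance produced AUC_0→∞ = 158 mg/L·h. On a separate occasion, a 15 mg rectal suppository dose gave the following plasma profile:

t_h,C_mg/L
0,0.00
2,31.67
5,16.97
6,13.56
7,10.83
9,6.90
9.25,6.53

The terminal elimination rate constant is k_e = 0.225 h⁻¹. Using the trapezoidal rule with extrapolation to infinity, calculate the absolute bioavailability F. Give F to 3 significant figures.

Trapezoidal AUC_0→9.25 (rectal suppository):
  [0→2]: (0.00+31.67)/2 × 2 = 31.67
  [2→5]: (31.67+16.97)/2 × 3 = 72.96
  [5→6]: (16.97+13.56)/2 × 1 = 15.265
  [6→7]: (13.56+10.83)/2 × 1 = 12.195
  [7→9]: (10.83+6.90)/2 × 2 = 17.73
  [9→9.25]: (6.90+6.53)/2 × 0.25 = 1.67875
  Sum = 151.49875 mg/L·h
Tail: C_last/k_e = 6.53/0.225 = 29.022
AUC_0→∞ (rectal suppository) = 151.49875 + 29.022 = 180.52075 mg/L·h
F = (AUC_ev/D_ev)/(AUC_iv/D_iv) = (180.52075/15)/(158/10) = 12.0347/15.8 = 0.7617

F = 0.762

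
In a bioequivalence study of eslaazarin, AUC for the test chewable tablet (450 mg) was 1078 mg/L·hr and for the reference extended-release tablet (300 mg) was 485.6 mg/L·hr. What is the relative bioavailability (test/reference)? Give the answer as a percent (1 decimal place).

F_rel = 148.0%

F_rel = (AUC_test/D_test) / (AUC_ref/D_ref)
      = (1078/450) / (485.6/300)
      = 2.39556 / 1.61867 = 1.4800 = 148.00%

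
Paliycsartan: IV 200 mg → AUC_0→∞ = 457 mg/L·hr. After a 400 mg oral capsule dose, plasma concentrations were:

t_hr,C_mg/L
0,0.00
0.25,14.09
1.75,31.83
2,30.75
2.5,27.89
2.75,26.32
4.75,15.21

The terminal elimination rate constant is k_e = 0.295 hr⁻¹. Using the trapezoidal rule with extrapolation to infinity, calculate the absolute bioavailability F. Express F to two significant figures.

Trapezoidal AUC_0→4.75 (oral capsule):
  [0→0.25]: (0.00+14.09)/2 × 0.25 = 1.76125
  [0.25→1.75]: (14.09+31.83)/2 × 1.5 = 34.44
  [1.75→2]: (31.83+30.75)/2 × 0.25 = 7.8225
  [2→2.5]: (30.75+27.89)/2 × 0.5 = 14.66
  [2.5→2.75]: (27.89+26.32)/2 × 0.25 = 6.77625
  [2.75→4.75]: (26.32+15.21)/2 × 2 = 41.53
  Sum = 106.99 mg/L·hr
Tail: C_last/k_e = 15.21/0.295 = 51.559
AUC_0→∞ (oral capsule) = 106.99 + 51.559 = 158.549 mg/L·hr
F = (AUC_ev/D_ev)/(AUC_iv/D_iv) = (158.549/400)/(457/200) = 0.3963725/2.285 = 0.1735

F = 0.17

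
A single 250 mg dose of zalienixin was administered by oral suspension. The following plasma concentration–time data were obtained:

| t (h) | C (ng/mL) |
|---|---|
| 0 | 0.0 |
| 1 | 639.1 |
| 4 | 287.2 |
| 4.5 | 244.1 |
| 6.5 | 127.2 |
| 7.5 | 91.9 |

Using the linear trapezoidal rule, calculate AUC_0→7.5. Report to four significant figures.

Trapezoidal AUC_0→7.5:
  [0→1]: (0.0+639.1)/2 × 1 = 319.55
  [1→4]: (639.1+287.2)/2 × 3 = 1389.45
  [4→4.5]: (287.2+244.1)/2 × 0.5 = 132.825
  [4.5→6.5]: (244.1+127.2)/2 × 2 = 371.3
  [6.5→7.5]: (127.2+91.9)/2 × 1 = 109.55
  Sum = 2322.675 ng/mL·h

AUC = 2323 ng/mL·h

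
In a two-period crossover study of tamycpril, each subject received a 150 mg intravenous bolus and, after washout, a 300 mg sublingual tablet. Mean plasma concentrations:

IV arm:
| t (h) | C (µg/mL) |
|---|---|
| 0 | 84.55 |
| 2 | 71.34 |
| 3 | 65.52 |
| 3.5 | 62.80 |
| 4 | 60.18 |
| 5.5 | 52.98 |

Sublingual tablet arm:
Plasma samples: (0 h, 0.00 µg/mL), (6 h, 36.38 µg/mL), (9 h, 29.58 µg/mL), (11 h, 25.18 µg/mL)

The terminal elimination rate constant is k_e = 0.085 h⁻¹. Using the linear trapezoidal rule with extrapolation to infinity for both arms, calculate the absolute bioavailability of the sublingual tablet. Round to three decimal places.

Trapezoidal AUC_0→5.5 (IV):
  [0→2]: (84.55+71.34)/2 × 2 = 155.89
  [2→3]: (71.34+65.52)/2 × 1 = 68.43
  [3→3.5]: (65.52+62.80)/2 × 0.5 = 32.08
  [3.5→4]: (62.80+60.18)/2 × 0.5 = 30.745
  [4→5.5]: (60.18+52.98)/2 × 1.5 = 84.87
  Sum = 372.015 µg/mL·h
IV tail: 52.98/0.085 = 623.294; AUC_iv,0→∞ = 372.015 + 623.294 = 995.309 µg/mL·h
Trapezoidal AUC_0→11 (sublingual tablet):
  [0→6]: (0.00+36.38)/2 × 6 = 109.14
  [6→9]: (36.38+29.58)/2 × 3 = 98.94
  [9→11]: (29.58+25.18)/2 × 2 = 54.76
  Sum = 262.84 µg/mL·h
sublingual tablet tail: 25.18/0.085 = 296.235; AUC_ev,0→∞ = 262.84 + 296.235 = 559.075 µg/mL·h
F = (AUC_ev/D_ev)/(AUC_iv/D_iv) = (559.075/300)/(995.309/150) = 1.86358/6.63539 = 0.2809

F = 0.281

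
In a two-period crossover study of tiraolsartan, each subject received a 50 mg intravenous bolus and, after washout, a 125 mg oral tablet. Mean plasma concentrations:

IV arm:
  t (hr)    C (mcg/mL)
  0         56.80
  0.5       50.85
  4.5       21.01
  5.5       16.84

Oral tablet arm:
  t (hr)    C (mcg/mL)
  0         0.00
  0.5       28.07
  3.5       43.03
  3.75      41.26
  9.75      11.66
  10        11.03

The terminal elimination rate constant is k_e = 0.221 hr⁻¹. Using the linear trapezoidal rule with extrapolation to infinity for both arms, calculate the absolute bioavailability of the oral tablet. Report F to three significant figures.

Trapezoidal AUC_0→5.5 (IV):
  [0→0.5]: (56.80+50.85)/2 × 0.5 = 26.9125
  [0.5→4.5]: (50.85+21.01)/2 × 4 = 143.72
  [4.5→5.5]: (21.01+16.84)/2 × 1 = 18.925
  Sum = 189.5575 mcg/mL·hr
IV tail: 16.84/0.221 = 76.199; AUC_iv,0→∞ = 189.5575 + 76.199 = 265.7565 mcg/mL·hr
Trapezoidal AUC_0→10 (oral tablet):
  [0→0.5]: (0.00+28.07)/2 × 0.5 = 7.0175
  [0.5→3.5]: (28.07+43.03)/2 × 3 = 106.65
  [3.5→3.75]: (43.03+41.26)/2 × 0.25 = 10.53625
  [3.75→9.75]: (41.26+11.66)/2 × 6 = 158.76
  [9.75→10]: (11.66+11.03)/2 × 0.25 = 2.83625
  Sum = 285.8 mcg/mL·hr
oral tablet tail: 11.03/0.221 = 49.910; AUC_ev,0→∞ = 285.8 + 49.910 = 335.71 mcg/mL·hr
F = (AUC_ev/D_ev)/(AUC_iv/D_iv) = (335.71/125)/(265.7565/50) = 2.68568/5.31513 = 0.5053

F = 0.505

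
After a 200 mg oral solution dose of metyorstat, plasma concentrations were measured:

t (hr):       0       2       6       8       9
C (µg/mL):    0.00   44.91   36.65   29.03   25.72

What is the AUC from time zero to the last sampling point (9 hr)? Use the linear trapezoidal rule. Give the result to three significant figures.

Trapezoidal AUC_0→9:
  [0→2]: (0.00+44.91)/2 × 2 = 44.91
  [2→6]: (44.91+36.65)/2 × 4 = 163.12
  [6→8]: (36.65+29.03)/2 × 2 = 65.68
  [8→9]: (29.03+25.72)/2 × 1 = 27.375
  Sum = 301.085 µg/mL·hr

AUC = 301 µg/mL·hr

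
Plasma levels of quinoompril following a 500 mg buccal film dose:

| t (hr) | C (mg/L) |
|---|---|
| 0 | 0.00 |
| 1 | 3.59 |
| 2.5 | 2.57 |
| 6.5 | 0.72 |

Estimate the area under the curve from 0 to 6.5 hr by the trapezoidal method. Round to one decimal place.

AUC = 13.0 mg/L·hr

Trapezoidal AUC_0→6.5:
  [0→1]: (0.00+3.59)/2 × 1 = 1.795
  [1→2.5]: (3.59+2.57)/2 × 1.5 = 4.62
  [2.5→6.5]: (2.57+0.72)/2 × 4 = 6.58
  Sum = 12.995 mg/L·hr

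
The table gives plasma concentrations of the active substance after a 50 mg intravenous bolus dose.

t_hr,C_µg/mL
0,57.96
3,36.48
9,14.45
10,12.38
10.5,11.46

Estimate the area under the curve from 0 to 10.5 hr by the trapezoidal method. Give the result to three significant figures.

AUC = 314 µg/mL·hr

Trapezoidal AUC_0→10.5:
  [0→3]: (57.96+36.48)/2 × 3 = 141.66
  [3→9]: (36.48+14.45)/2 × 6 = 152.79
  [9→10]: (14.45+12.38)/2 × 1 = 13.415
  [10→10.5]: (12.38+11.46)/2 × 0.5 = 5.96
  Sum = 313.825 µg/mL·hr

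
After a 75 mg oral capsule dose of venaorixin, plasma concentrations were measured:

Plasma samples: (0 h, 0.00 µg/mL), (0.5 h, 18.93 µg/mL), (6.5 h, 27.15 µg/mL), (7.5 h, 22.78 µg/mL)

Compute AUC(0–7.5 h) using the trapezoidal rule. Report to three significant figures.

AUC = 168 µg/mL·h

Trapezoidal AUC_0→7.5:
  [0→0.5]: (0.00+18.93)/2 × 0.5 = 4.7325
  [0.5→6.5]: (18.93+27.15)/2 × 6 = 138.24
  [6.5→7.5]: (27.15+22.78)/2 × 1 = 24.965
  Sum = 167.9375 µg/mL·h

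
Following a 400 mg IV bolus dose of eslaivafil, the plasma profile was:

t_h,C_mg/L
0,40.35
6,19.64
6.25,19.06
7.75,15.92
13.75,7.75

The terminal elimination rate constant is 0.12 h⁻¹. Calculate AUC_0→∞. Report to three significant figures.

Trapezoidal AUC_0→13.75:
  [0→6]: (40.35+19.64)/2 × 6 = 179.97
  [6→6.25]: (19.64+19.06)/2 × 0.25 = 4.8375
  [6.25→7.75]: (19.06+15.92)/2 × 1.5 = 26.235
  [7.75→13.75]: (15.92+7.75)/2 × 6 = 71.01
  Sum = 282.0525 mg/L·h
Extrapolated tail: C_last / k_e = 7.75 / 0.12 = 64.583
AUC_0→∞ = 282.0525 + 64.583 = 346.6355 mg/L·h

AUC = 347 mg/L·h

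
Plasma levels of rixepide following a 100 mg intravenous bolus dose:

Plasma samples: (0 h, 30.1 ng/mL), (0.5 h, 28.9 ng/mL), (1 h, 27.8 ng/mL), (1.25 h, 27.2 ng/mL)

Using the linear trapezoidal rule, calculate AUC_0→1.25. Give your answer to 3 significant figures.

Trapezoidal AUC_0→1.25:
  [0→0.5]: (30.1+28.9)/2 × 0.5 = 14.75
  [0.5→1]: (28.9+27.8)/2 × 0.5 = 14.175
  [1→1.25]: (27.8+27.2)/2 × 0.25 = 6.875
  Sum = 35.8 ng/mL·h

AUC = 35.8 ng/mL·h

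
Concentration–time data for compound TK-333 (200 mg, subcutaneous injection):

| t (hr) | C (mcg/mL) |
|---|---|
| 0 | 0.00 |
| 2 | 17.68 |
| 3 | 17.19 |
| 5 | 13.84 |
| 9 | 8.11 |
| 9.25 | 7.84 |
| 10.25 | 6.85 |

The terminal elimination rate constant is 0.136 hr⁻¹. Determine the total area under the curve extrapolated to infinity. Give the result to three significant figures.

Trapezoidal AUC_0→10.25:
  [0→2]: (0.00+17.68)/2 × 2 = 17.68
  [2→3]: (17.68+17.19)/2 × 1 = 17.435
  [3→5]: (17.19+13.84)/2 × 2 = 31.03
  [5→9]: (13.84+8.11)/2 × 4 = 43.9
  [9→9.25]: (8.11+7.84)/2 × 0.25 = 1.99375
  [9.25→10.25]: (7.84+6.85)/2 × 1 = 7.345
  Sum = 119.38375 mcg/mL·hr
Extrapolated tail: C_last / k_e = 6.85 / 0.136 = 50.368
AUC_0→∞ = 119.38375 + 50.368 = 169.75175 mcg/mL·hr

AUC = 170 mcg/mL·hr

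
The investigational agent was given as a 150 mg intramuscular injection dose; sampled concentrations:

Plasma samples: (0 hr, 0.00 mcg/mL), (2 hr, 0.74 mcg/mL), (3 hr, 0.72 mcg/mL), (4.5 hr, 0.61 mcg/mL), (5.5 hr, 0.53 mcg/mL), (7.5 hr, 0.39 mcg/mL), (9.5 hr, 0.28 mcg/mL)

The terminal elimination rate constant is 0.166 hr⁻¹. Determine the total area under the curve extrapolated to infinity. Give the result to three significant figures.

AUC = 6.31 mcg/mL·hr

Trapezoidal AUC_0→9.5:
  [0→2]: (0.00+0.74)/2 × 2 = 0.74
  [2→3]: (0.74+0.72)/2 × 1 = 0.73
  [3→4.5]: (0.72+0.61)/2 × 1.5 = 0.9975
  [4.5→5.5]: (0.61+0.53)/2 × 1 = 0.57
  [5.5→7.5]: (0.53+0.39)/2 × 2 = 0.92
  [7.5→9.5]: (0.39+0.28)/2 × 2 = 0.67
  Sum = 4.6275 mcg/mL·hr
Extrapolated tail: C_last / k_e = 0.28 / 0.166 = 1.687
AUC_0→∞ = 4.6275 + 1.687 = 6.3145 mcg/mL·hr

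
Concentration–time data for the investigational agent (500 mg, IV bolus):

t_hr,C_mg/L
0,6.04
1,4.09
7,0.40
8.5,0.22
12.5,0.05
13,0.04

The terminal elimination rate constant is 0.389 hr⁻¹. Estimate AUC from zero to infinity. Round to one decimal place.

AUC = 19.7 mg/L·hr

Trapezoidal AUC_0→13:
  [0→1]: (6.04+4.09)/2 × 1 = 5.065
  [1→7]: (4.09+0.40)/2 × 6 = 13.47
  [7→8.5]: (0.40+0.22)/2 × 1.5 = 0.465
  [8.5→12.5]: (0.22+0.05)/2 × 4 = 0.54
  [12.5→13]: (0.05+0.04)/2 × 0.5 = 0.0225
  Sum = 19.5625 mg/L·hr
Extrapolated tail: C_last / k_e = 0.04 / 0.389 = 0.103
AUC_0→∞ = 19.5625 + 0.103 = 19.6655 mg/L·hr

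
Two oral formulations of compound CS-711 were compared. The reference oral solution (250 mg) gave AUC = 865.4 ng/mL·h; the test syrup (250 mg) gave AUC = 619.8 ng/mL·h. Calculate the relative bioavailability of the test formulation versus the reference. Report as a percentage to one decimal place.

F_rel = 71.6%

F_rel = (AUC_test/D_test) / (AUC_ref/D_ref)
      = (619.8/250) / (865.4/250)
      = 2.4792 / 3.4616 = 0.7162 = 71.62%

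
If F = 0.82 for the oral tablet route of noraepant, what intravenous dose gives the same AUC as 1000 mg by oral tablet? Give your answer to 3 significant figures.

Systemic exposure from an extravascular dose = F × D_ev, so the equivalent IV dose is F × D_ev.
D_iv = F × D_ev = 0.82 × 1000 = 820 mg

D_iv = 820 mg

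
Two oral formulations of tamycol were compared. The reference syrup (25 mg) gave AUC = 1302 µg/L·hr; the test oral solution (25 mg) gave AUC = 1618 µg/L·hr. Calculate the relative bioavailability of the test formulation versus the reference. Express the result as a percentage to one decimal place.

F_rel = 124.3%

F_rel = (AUC_test/D_test) / (AUC_ref/D_ref)
      = (1618/25) / (1302/25)
      = 64.72 / 52.08 = 1.2427 = 124.27%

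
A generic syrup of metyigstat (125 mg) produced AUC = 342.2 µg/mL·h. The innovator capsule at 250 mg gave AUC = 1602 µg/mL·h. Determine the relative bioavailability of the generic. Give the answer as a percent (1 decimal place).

F_rel = (AUC_test/D_test) / (AUC_ref/D_ref)
      = (342.2/125) / (1602/250)
      = 2.7376 / 6.408 = 0.4272 = 42.72%

F_rel = 42.7%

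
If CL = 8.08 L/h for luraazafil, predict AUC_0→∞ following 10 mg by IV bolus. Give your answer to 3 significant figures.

AUC = 1.24 mg/L·h

AUC_0→∞ = Dose_iv / CL
        = 10 / 8.08 = 1.23762 mg/L·h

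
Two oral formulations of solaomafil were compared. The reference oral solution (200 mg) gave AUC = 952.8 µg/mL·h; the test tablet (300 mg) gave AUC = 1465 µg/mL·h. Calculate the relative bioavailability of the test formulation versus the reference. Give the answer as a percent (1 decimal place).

F_rel = (AUC_test/D_test) / (AUC_ref/D_ref)
      = (1465/300) / (952.8/200)
      = 4.88333 / 4.764 = 1.0250 = 102.50%

F_rel = 102.5%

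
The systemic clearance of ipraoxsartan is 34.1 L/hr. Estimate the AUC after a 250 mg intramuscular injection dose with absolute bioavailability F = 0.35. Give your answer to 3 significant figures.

AUC_0→∞ = F × Dose / CL
        = 0.35 × 250 / 34.1 = 2.56598 mg/L·hr

AUC = 2.57 mg/L·hr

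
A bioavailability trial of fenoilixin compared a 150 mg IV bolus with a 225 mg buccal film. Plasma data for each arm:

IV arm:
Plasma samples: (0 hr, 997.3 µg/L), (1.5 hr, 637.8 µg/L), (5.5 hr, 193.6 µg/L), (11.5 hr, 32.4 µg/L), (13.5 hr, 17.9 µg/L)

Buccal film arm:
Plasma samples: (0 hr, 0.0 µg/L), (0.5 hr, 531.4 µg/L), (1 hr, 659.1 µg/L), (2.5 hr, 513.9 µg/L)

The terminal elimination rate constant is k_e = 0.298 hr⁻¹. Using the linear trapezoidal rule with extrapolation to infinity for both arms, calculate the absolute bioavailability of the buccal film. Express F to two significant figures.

F = 0.55

Trapezoidal AUC_0→13.5 (IV):
  [0→1.5]: (997.3+637.8)/2 × 1.5 = 1226.325
  [1.5→5.5]: (637.8+193.6)/2 × 4 = 1662.8
  [5.5→11.5]: (193.6+32.4)/2 × 6 = 678.0
  [11.5→13.5]: (32.4+17.9)/2 × 2 = 50.3
  Sum = 3617.425 µg/L·hr
IV tail: 17.9/0.298 = 60.067; AUC_iv,0→∞ = 3617.425 + 60.067 = 3677.492 µg/L·hr
Trapezoidal AUC_0→2.5 (buccal film):
  [0→0.5]: (0.0+531.4)/2 × 0.5 = 132.85
  [0.5→1]: (531.4+659.1)/2 × 0.5 = 297.625
  [1→2.5]: (659.1+513.9)/2 × 1.5 = 879.75
  Sum = 1310.225 µg/L·hr
buccal film tail: 513.9/0.298 = 1724.497; AUC_ev,0→∞ = 1310.225 + 1724.497 = 3034.722 µg/L·hr
F = (AUC_ev/D_ev)/(AUC_iv/D_iv) = (3034.722/225)/(3677.492/150) = 13.4877/24.5166 = 0.5501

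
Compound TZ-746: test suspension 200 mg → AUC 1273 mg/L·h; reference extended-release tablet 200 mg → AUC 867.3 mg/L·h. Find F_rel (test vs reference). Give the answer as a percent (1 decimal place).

F_rel = 146.8%

F_rel = (AUC_test/D_test) / (AUC_ref/D_ref)
      = (1273/200) / (867.3/200)
      = 6.365 / 4.3365 = 1.4678 = 146.78%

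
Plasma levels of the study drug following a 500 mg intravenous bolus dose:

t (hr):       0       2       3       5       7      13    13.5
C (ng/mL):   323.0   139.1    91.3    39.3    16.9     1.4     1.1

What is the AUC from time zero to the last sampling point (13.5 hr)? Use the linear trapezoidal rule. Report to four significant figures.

AUC = 819.6 ng/mL·hr

Trapezoidal AUC_0→13.5:
  [0→2]: (323.0+139.1)/2 × 2 = 462.1
  [2→3]: (139.1+91.3)/2 × 1 = 115.2
  [3→5]: (91.3+39.3)/2 × 2 = 130.6
  [5→7]: (39.3+16.9)/2 × 2 = 56.2
  [7→13]: (16.9+1.4)/2 × 6 = 54.9
  [13→13.5]: (1.4+1.1)/2 × 0.5 = 0.625
  Sum = 819.625 ng/mL·hr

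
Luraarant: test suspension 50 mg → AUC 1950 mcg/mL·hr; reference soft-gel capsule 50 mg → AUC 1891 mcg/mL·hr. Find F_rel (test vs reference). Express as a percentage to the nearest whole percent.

F_rel = (AUC_test/D_test) / (AUC_ref/D_ref)
      = (1950/50) / (1891/50)
      = 39 / 37.82 = 1.0312 = 103.12%

F_rel = 103%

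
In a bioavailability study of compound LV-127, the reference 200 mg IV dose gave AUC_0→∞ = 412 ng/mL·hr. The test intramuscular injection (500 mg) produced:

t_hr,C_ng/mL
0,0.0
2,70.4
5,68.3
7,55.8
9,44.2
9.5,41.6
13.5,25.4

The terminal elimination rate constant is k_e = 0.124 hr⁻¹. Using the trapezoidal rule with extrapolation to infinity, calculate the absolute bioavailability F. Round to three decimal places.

F = 0.838

Trapezoidal AUC_0→13.5 (intramuscular injection):
  [0→2]: (0.0+70.4)/2 × 2 = 70.4
  [2→5]: (70.4+68.3)/2 × 3 = 208.05
  [5→7]: (68.3+55.8)/2 × 2 = 124.1
  [7→9]: (55.8+44.2)/2 × 2 = 100.0
  [9→9.5]: (44.2+41.6)/2 × 0.5 = 21.45
  [9.5→13.5]: (41.6+25.4)/2 × 4 = 134.0
  Sum = 658.0 ng/mL·hr
Tail: C_last/k_e = 25.4/0.124 = 204.839
AUC_0→∞ (intramuscular injection) = 658.0 + 204.839 = 862.839 ng/mL·hr
F = (AUC_ev/D_ev)/(AUC_iv/D_iv) = (862.839/500)/(412/200) = 1.725678/2.06 = 0.8377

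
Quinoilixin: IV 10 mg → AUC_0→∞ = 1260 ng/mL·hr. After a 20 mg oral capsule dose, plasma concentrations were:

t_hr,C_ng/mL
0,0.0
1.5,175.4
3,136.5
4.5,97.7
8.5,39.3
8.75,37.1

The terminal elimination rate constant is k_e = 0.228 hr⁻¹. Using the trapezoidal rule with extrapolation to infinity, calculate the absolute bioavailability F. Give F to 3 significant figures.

Trapezoidal AUC_0→8.75 (oral capsule):
  [0→1.5]: (0.0+175.4)/2 × 1.5 = 131.55
  [1.5→3]: (175.4+136.5)/2 × 1.5 = 233.925
  [3→4.5]: (136.5+97.7)/2 × 1.5 = 175.65
  [4.5→8.5]: (97.7+39.3)/2 × 4 = 274.0
  [8.5→8.75]: (39.3+37.1)/2 × 0.25 = 9.55
  Sum = 824.675 ng/mL·hr
Tail: C_last/k_e = 37.1/0.228 = 162.719
AUC_0→∞ (oral capsule) = 824.675 + 162.719 = 987.394 ng/mL·hr
F = (AUC_ev/D_ev)/(AUC_iv/D_iv) = (987.394/20)/(1260/10) = 49.3697/126 = 0.3918

F = 0.392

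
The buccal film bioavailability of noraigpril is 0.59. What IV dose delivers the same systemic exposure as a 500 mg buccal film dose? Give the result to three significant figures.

Systemic exposure from an extravascular dose = F × D_ev, so the equivalent IV dose is F × D_ev.
D_iv = F × D_ev = 0.59 × 500 = 295 mg

D_iv = 295 mg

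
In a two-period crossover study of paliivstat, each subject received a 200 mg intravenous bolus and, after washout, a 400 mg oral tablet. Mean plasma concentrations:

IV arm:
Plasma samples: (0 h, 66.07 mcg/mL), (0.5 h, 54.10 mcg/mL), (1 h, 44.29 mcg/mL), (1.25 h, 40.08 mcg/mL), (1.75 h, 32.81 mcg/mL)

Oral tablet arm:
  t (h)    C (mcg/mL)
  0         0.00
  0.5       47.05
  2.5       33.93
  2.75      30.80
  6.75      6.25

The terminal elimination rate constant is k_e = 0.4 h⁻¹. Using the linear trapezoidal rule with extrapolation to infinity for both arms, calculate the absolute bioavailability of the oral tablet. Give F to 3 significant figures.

F = 0.576

Trapezoidal AUC_0→1.75 (IV):
  [0→0.5]: (66.07+54.10)/2 × 0.5 = 30.0425
  [0.5→1]: (54.10+44.29)/2 × 0.5 = 24.5975
  [1→1.25]: (44.29+40.08)/2 × 0.25 = 10.54625
  [1.25→1.75]: (40.08+32.81)/2 × 0.5 = 18.2225
  Sum = 83.40875 mcg/mL·h
IV tail: 32.81/0.4 = 82.025; AUC_iv,0→∞ = 83.40875 + 82.025 = 165.43375 mcg/mL·h
Trapezoidal AUC_0→6.75 (oral tablet):
  [0→0.5]: (0.00+47.05)/2 × 0.5 = 11.7625
  [0.5→2.5]: (47.05+33.93)/2 × 2 = 80.98
  [2.5→2.75]: (33.93+30.80)/2 × 0.25 = 8.09125
  [2.75→6.75]: (30.80+6.25)/2 × 4 = 74.1
  Sum = 174.93375 mcg/mL·h
oral tablet tail: 6.25/0.4 = 15.625; AUC_ev,0→∞ = 174.93375 + 15.625 = 190.55875 mcg/mL·h
F = (AUC_ev/D_ev)/(AUC_iv/D_iv) = (190.55875/400)/(165.43375/200) = 0.476397/0.82716875 = 0.5759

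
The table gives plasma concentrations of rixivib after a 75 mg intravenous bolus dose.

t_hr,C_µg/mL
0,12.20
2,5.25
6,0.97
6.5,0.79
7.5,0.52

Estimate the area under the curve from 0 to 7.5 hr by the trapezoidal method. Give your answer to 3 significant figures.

AUC = 31.0 µg/mL·hr

Trapezoidal AUC_0→7.5:
  [0→2]: (12.20+5.25)/2 × 2 = 17.45
  [2→6]: (5.25+0.97)/2 × 4 = 12.44
  [6→6.5]: (0.97+0.79)/2 × 0.5 = 0.44
  [6.5→7.5]: (0.79+0.52)/2 × 1 = 0.655
  Sum = 30.985 µg/mL·hr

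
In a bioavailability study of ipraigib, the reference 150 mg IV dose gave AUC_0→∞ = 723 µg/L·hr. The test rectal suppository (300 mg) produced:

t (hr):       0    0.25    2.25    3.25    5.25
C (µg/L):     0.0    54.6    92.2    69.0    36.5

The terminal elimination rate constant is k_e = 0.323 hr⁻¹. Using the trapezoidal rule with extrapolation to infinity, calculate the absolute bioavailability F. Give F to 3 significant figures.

F = 0.313

Trapezoidal AUC_0→5.25 (rectal suppository):
  [0→0.25]: (0.0+54.6)/2 × 0.25 = 6.825
  [0.25→2.25]: (54.6+92.2)/2 × 2 = 146.8
  [2.25→3.25]: (92.2+69.0)/2 × 1 = 80.6
  [3.25→5.25]: (69.0+36.5)/2 × 2 = 105.5
  Sum = 339.725 µg/L·hr
Tail: C_last/k_e = 36.5/0.323 = 113.003
AUC_0→∞ (rectal suppository) = 339.725 + 113.003 = 452.728 µg/L·hr
F = (AUC_ev/D_ev)/(AUC_iv/D_iv) = (452.728/300)/(723/150) = 1.50909/4.82 = 0.3131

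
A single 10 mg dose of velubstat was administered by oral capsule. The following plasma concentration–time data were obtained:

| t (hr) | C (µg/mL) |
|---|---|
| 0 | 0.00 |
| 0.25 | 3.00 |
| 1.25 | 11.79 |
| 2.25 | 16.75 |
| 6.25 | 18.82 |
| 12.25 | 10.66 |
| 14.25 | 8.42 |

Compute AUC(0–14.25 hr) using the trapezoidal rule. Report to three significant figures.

AUC = 201 µg/mL·hr

Trapezoidal AUC_0→14.25:
  [0→0.25]: (0.00+3.00)/2 × 0.25 = 0.375
  [0.25→1.25]: (3.00+11.79)/2 × 1 = 7.395
  [1.25→2.25]: (11.79+16.75)/2 × 1 = 14.27
  [2.25→6.25]: (16.75+18.82)/2 × 4 = 71.14
  [6.25→12.25]: (18.82+10.66)/2 × 6 = 88.44
  [12.25→14.25]: (10.66+8.42)/2 × 2 = 19.08
  Sum = 200.7 µg/mL·hr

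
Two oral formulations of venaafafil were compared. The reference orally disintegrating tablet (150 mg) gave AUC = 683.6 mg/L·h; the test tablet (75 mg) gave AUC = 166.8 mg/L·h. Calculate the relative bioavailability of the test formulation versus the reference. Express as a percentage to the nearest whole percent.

F_rel = 49%

F_rel = (AUC_test/D_test) / (AUC_ref/D_ref)
      = (166.8/75) / (683.6/150)
      = 2.224 / 4.55733 = 0.4880 = 48.80%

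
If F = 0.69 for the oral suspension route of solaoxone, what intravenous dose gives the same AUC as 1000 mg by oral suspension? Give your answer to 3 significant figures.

Systemic exposure from an extravascular dose = F × D_ev, so the equivalent IV dose is F × D_ev.
D_iv = F × D_ev = 0.69 × 1000 = 690 mg

D_iv = 690 mg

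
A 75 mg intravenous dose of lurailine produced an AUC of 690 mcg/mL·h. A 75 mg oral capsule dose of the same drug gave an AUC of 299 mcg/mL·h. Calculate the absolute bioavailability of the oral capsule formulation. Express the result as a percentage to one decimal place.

F = 43.3%

F = (AUC_ev / D_ev) / (AUC_iv / D_iv)
  = (299/75) / (690/75)
  = 3.98667 / 9.2 = 0.4333
  = 43.33%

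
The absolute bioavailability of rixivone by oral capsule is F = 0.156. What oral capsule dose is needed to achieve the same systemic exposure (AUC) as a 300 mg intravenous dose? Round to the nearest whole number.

For equal systemic exposure: F × D_ev = D_iv
D_ev = D_iv / F = 300 / 0.156 = 1923.08 mg

D_oral = 1923 mg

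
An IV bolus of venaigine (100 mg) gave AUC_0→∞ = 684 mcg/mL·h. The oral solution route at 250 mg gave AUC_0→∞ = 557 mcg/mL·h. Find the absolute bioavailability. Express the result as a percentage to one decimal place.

F = (AUC_ev / D_ev) / (AUC_iv / D_iv)
  = (557/250) / (684/100)
  = 2.228 / 6.84 = 0.3257
  = 32.57%

F = 32.6%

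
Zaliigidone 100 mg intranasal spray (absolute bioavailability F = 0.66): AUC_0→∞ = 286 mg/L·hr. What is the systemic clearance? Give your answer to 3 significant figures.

CL = 0.231 L/hr

CL = F × Dose / AUC_0→∞
   = 0.66 × 100 / 286 = 0.230769 L/hr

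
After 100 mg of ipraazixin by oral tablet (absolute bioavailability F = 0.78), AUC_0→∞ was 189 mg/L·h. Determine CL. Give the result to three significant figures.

CL = F × Dose / AUC_0→∞
   = 0.78 × 100 / 189 = 0.412698 L/h

CL = 0.413 L/h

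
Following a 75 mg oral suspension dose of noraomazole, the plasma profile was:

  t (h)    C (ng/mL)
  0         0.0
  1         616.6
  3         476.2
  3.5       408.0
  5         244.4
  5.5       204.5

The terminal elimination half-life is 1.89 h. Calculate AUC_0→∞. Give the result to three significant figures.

Trapezoidal AUC_0→5.5:
  [0→1]: (0.0+616.6)/2 × 1 = 308.3
  [1→3]: (616.6+476.2)/2 × 2 = 1092.8
  [3→3.5]: (476.2+408.0)/2 × 0.5 = 221.05
  [3.5→5]: (408.0+244.4)/2 × 1.5 = 489.3
  [5→5.5]: (244.4+204.5)/2 × 0.5 = 112.225
  Sum = 2223.675 ng/mL·h
k_e = ln2 / t½ = 0.693147 / 1.89 = 0.3667 h^-1
Extrapolated tail: C_last / k_e = 204.5 / 0.3667 = 557.677
AUC_0→∞ = 2223.675 + 557.677 = 2781.352 ng/mL·h

AUC = 2780 ng/mL·h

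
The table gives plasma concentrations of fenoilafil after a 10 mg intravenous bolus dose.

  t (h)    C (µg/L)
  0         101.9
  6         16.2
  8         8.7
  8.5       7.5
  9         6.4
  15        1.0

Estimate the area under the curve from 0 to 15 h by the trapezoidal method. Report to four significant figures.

Trapezoidal AUC_0→15:
  [0→6]: (101.9+16.2)/2 × 6 = 354.3
  [6→8]: (16.2+8.7)/2 × 2 = 24.9
  [8→8.5]: (8.7+7.5)/2 × 0.5 = 4.05
  [8.5→9]: (7.5+6.4)/2 × 0.5 = 3.475
  [9→15]: (6.4+1.0)/2 × 6 = 22.2
  Sum = 408.925 µg/L·h

AUC = 408.9 µg/L·h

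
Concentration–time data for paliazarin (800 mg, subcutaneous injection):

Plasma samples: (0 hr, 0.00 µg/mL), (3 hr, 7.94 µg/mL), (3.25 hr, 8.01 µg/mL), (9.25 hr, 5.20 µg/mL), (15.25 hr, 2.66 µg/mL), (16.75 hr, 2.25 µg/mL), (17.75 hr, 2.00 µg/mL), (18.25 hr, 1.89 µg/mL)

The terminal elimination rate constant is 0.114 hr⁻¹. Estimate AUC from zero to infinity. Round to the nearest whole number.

Trapezoidal AUC_0→18.25:
  [0→3]: (0.00+7.94)/2 × 3 = 11.91
  [3→3.25]: (7.94+8.01)/2 × 0.25 = 1.99375
  [3.25→9.25]: (8.01+5.20)/2 × 6 = 39.63
  [9.25→15.25]: (5.20+2.66)/2 × 6 = 23.58
  [15.25→16.75]: (2.66+2.25)/2 × 1.5 = 3.6825
  [16.75→17.75]: (2.25+2.00)/2 × 1 = 2.125
  [17.75→18.25]: (2.00+1.89)/2 × 0.5 = 0.9725
  Sum = 83.89375 µg/mL·hr
Extrapolated tail: C_last / k_e = 1.89 / 0.114 = 16.579
AUC_0→∞ = 83.89375 + 16.579 = 100.47275 µg/mL·hr

AUC = 100 µg/mL·hr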